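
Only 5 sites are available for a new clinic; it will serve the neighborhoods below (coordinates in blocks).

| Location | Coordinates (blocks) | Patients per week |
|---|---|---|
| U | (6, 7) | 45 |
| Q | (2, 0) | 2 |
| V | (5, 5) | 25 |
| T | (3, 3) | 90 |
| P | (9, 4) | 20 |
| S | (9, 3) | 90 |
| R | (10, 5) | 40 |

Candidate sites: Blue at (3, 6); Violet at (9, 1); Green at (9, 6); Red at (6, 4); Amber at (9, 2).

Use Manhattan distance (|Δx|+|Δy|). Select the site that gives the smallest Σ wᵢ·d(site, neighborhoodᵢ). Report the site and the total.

Total weighted distance at each candidate:
  Blue (3, 6): total = 1829
  Violet (9, 1): total = 1781
  Green (9, 6): total = 1531
  Red (6, 4): total = 1181
  Amber (9, 2): total = 1473
Minimum is at Red with total 1181 blocks.

Red, total 1181 blocks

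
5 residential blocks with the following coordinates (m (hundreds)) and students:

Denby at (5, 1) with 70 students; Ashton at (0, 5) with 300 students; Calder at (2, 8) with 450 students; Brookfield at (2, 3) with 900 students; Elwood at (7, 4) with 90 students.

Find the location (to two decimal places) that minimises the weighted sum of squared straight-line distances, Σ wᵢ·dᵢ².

The minimiser of Σwᵢ‖p−pᵢ‖² is the weighted centroid p* = (Σwᵢpᵢ)/(Σwᵢ).
Σwᵢ = 1810.
Σwᵢxᵢ = 70·5 + 300·0 + 450·2 + 900·2 + 90·7 = 3680.
Σwᵢyᵢ = 70·1 + 300·5 + 450·8 + 900·3 + 90·4 = 8230.
x* = 3680/1810 = 2.03, y* = 8230/1810 = 4.55.

(2.03, 4.55)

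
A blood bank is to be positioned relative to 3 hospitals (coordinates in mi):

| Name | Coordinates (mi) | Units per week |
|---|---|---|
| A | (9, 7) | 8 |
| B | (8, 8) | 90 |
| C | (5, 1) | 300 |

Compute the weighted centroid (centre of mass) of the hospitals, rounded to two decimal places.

(5.76, 2.70)

The minimiser of Σwᵢ‖p−pᵢ‖² is the weighted centroid p* = (Σwᵢpᵢ)/(Σwᵢ).
Σwᵢ = 398.
Σwᵢxᵢ = 8·9 + 90·8 + 300·5 = 2292.
Σwᵢyᵢ = 8·7 + 90·8 + 300·1 = 1076.
x* = 2292/398 = 5.76, y* = 1076/398 = 2.70.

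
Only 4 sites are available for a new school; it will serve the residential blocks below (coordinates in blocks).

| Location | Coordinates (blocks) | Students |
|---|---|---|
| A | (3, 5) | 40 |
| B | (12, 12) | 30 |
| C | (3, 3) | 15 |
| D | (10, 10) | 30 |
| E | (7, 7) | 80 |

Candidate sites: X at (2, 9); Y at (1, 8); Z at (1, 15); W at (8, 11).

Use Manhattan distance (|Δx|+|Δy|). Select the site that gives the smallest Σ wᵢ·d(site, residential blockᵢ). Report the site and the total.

Total weighted distance at each candidate:
  X (2, 9): total = 1525
  Y (1, 8): total = 1645
  Z (1, 15): total = 2650
  W (8, 11): total = 1275
Minimum is at W with total 1275 blocks.

W, total 1275 blocks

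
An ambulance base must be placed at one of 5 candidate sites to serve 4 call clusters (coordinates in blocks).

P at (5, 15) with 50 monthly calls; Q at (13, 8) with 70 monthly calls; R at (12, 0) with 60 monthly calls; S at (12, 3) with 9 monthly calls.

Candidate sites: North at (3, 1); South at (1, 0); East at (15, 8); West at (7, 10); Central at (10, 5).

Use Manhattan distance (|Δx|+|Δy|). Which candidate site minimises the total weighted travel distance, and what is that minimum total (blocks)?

Central, total 1626 blocks

Total weighted distance at each candidate:
  North (3, 1): total = 2689
  South (1, 0): total = 3136
  East (15, 8): total = 1722
  West (7, 10): total = 1918
  Central (10, 5): total = 1626
Minimum is at Central with total 1626 blocks.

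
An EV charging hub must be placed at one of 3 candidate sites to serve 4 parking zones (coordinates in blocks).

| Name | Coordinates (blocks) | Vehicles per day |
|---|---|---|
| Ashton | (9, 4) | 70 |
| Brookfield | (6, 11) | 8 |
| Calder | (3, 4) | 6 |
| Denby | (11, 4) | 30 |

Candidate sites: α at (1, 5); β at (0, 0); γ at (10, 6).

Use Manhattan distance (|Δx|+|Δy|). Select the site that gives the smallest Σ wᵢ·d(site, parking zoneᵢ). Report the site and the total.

γ, total 426 blocks

Total weighted distance at each candidate:
  α (1, 5): total = 1066
  β (0, 0): total = 1538
  γ (10, 6): total = 426
Minimum is at γ with total 426 blocks.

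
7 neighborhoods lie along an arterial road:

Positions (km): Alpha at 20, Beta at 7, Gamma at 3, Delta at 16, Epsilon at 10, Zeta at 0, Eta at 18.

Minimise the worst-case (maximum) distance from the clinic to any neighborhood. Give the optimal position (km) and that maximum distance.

location 10, max distance 10

The 1-center on a line is the midpoint of the two extreme points: leftmost at 0, rightmost at 20.
Optimal location = (0 + 20)/2 = 10; maximum distance = (20 − 0)/2 = 10.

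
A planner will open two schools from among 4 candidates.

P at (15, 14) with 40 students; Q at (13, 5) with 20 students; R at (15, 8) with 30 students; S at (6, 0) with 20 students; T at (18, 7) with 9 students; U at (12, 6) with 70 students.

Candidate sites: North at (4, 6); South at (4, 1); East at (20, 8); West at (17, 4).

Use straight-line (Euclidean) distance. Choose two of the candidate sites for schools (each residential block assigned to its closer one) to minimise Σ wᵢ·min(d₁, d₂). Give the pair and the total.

{South, West}, total 1074.7

Evaluate every pair (each demand assigned to the nearer of the two):
  {South, West}: total = 1074.7
  {North, West}: total = 1156.5
  {East, West}: total = 1160.2
  {South, East}: total = 1256.8
  {North, East}: total = 1321.3
  {North, South}: total = 1791.6
Best pair: {South, West} with total 1074.7.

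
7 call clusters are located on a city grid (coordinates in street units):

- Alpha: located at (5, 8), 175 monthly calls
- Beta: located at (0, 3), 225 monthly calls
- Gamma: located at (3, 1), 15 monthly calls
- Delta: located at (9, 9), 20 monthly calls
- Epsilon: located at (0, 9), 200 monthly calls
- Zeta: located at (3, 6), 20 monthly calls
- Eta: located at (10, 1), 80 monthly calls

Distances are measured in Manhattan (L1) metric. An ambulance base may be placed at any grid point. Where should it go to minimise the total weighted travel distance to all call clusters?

Manhattan distance separates: Σwᵢ(|x−xᵢ|+|y−yᵢ|) = Σwᵢ|x−xᵢ| + Σwᵢ|y−yᵢ|, so x and y are optimised independently as 1-D weighted medians.
Total weight W = 735; half = 367.5.
x-coordinate, sorted with cumulative weight:
  x=0 (Beta, w=225) cum 225
  x=0 (Epsilon, w=200) cum 425  ← median
  x=3 (Gamma, w=15) cum 440
  x=3 (Zeta, w=20) cum 460
  x=5 (Alpha, w=175) cum 635
  x=9 (Delta, w=20) cum 655
  x=10 (Eta, w=80) cum 735
⇒ x* = 0
y-coordinate, sorted with cumulative weight:
  y=1 (Gamma, w=15) cum 15
  y=1 (Eta, w=80) cum 95
  y=3 (Beta, w=225) cum 320
  y=6 (Zeta, w=20) cum 340
  y=8 (Alpha, w=175) cum 515  ← median
  y=9 (Delta, w=20) cum 535
  y=9 (Epsilon, w=200) cum 735
⇒ y* = 8

(0, 8)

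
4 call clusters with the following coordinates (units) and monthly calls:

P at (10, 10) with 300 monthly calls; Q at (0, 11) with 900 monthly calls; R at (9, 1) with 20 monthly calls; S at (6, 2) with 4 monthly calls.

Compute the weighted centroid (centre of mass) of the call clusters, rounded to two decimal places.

The minimiser of Σwᵢ‖p−pᵢ‖² is the weighted centroid p* = (Σwᵢpᵢ)/(Σwᵢ).
Σwᵢ = 1224.
Σwᵢxᵢ = 300·10 + 900·0 + 20·9 + 4·6 = 3204.
Σwᵢyᵢ = 300·10 + 900·11 + 20·1 + 4·2 = 12928.
x* = 3204/1224 = 2.62, y* = 12928/1224 = 10.56.

(2.62, 10.56)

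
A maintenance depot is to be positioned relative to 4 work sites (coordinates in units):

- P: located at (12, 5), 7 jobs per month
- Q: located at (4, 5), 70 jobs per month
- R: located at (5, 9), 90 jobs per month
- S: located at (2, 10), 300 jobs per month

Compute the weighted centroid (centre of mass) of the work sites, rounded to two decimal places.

(3.03, 8.98)

The minimiser of Σwᵢ‖p−pᵢ‖² is the weighted centroid p* = (Σwᵢpᵢ)/(Σwᵢ).
Σwᵢ = 467.
Σwᵢxᵢ = 7·12 + 70·4 + 90·5 + 300·2 = 1414.
Σwᵢyᵢ = 7·5 + 70·5 + 90·9 + 300·10 = 4195.
x* = 1414/467 = 3.03, y* = 4195/467 = 8.98.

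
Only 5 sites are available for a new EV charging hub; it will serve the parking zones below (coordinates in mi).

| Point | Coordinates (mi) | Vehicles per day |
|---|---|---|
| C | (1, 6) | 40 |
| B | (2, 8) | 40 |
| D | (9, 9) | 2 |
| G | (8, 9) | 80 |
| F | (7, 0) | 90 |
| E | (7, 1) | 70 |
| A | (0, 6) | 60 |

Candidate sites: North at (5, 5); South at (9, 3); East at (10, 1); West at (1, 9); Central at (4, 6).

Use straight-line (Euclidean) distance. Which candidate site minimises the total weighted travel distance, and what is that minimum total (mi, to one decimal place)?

North, total 1849.6 mi

Total weighted distance at each candidate:
  North (5, 5): total = 1849.6
  South (9, 3): total = 2276.2
  East (10, 1): total = 2678.3
  West (1, 9): total = 2615.8
  Central (4, 6): total = 1896.7
Minimum is at North with total 1849.6 mi.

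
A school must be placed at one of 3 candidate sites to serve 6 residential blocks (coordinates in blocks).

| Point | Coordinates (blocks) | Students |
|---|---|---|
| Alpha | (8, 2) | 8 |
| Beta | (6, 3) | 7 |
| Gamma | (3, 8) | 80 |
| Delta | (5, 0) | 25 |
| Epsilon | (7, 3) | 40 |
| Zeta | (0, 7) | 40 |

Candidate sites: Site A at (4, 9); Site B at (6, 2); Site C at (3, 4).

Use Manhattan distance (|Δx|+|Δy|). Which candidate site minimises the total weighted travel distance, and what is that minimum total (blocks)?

Total weighted distance at each candidate:
  Site A (4, 9): total = 1154
  Site B (6, 2): total = 1338
  Site C (3, 4): total = 994
Minimum is at Site C with total 994 blocks.

Site C, total 994 blocks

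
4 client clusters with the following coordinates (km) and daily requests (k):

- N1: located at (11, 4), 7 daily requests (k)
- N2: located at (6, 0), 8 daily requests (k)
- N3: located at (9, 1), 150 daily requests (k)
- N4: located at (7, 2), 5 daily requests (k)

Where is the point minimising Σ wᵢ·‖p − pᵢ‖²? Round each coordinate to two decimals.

The minimiser of Σwᵢ‖p−pᵢ‖² is the weighted centroid p* = (Σwᵢpᵢ)/(Σwᵢ).
Σwᵢ = 170.
Σwᵢxᵢ = 7·11 + 8·6 + 150·9 + 5·7 = 1510.
Σwᵢyᵢ = 7·4 + 8·0 + 150·1 + 5·2 = 188.
x* = 1510/170 = 8.88, y* = 188/170 = 1.11.

(8.88, 1.11)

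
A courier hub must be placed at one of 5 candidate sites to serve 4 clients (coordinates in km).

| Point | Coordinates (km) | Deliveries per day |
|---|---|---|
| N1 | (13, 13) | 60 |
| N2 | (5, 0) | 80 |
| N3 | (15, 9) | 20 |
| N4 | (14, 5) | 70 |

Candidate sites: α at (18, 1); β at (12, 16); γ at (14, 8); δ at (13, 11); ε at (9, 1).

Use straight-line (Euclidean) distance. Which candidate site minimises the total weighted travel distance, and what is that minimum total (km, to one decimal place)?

γ, total 1507.6 km

Total weighted distance at each candidate:
  α (18, 1): total = 2389.9
  β (12, 16): total = 2521.8
  γ (14, 8): total = 1507.6
  δ (13, 11): total = 1690.5
  ε (9, 1): total = 1737.0
Minimum is at γ with total 1507.6 km.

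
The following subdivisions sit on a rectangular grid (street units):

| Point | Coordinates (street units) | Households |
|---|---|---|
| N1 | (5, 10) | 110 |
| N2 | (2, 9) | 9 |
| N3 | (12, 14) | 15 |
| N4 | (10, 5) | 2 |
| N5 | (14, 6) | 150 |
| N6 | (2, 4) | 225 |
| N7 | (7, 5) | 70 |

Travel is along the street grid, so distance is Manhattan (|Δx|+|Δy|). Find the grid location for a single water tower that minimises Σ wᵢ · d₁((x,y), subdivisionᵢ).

(5, 5)

Manhattan distance separates: Σwᵢ(|x−xᵢ|+|y−yᵢ|) = Σwᵢ|x−xᵢ| + Σwᵢ|y−yᵢ|, so x and y are optimised independently as 1-D weighted medians.
Total weight W = 581; half = 290.5.
x-coordinate, sorted with cumulative weight:
  x=2 (N2, w=9) cum 9
  x=2 (N6, w=225) cum 234
  x=5 (N1, w=110) cum 344  ← median
  x=7 (N7, w=70) cum 414
  x=10 (N4, w=2) cum 416
  x=12 (N3, w=15) cum 431
  x=14 (N5, w=150) cum 581
⇒ x* = 5
y-coordinate, sorted with cumulative weight:
  y=4 (N6, w=225) cum 225
  y=5 (N4, w=2) cum 227
  y=5 (N7, w=70) cum 297  ← median
  y=6 (N5, w=150) cum 447
  y=9 (N2, w=9) cum 456
  y=10 (N1, w=110) cum 566
  y=14 (N3, w=15) cum 581
⇒ y* = 5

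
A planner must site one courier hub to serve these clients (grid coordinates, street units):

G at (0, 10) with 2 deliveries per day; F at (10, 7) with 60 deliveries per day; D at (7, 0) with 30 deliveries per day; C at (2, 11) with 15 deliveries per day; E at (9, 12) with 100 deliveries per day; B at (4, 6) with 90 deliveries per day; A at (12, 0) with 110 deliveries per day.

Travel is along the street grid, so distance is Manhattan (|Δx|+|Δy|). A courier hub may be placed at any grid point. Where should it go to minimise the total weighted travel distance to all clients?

(9, 6)

Manhattan distance separates: Σwᵢ(|x−xᵢ|+|y−yᵢ|) = Σwᵢ|x−xᵢ| + Σwᵢ|y−yᵢ|, so x and y are optimised independently as 1-D weighted medians.
Total weight W = 407; half = 203.5.
x-coordinate, sorted with cumulative weight:
  x=0 (G, w=2) cum 2
  x=2 (C, w=15) cum 17
  x=4 (B, w=90) cum 107
  x=7 (D, w=30) cum 137
  x=9 (E, w=100) cum 237  ← median
  x=10 (F, w=60) cum 297
  x=12 (A, w=110) cum 407
⇒ x* = 9
y-coordinate, sorted with cumulative weight:
  y=0 (D, w=30) cum 30
  y=0 (A, w=110) cum 140
  y=6 (B, w=90) cum 230  ← median
  y=7 (F, w=60) cum 290
  y=10 (G, w=2) cum 292
  y=11 (C, w=15) cum 307
  y=12 (E, w=100) cum 407
⇒ y* = 6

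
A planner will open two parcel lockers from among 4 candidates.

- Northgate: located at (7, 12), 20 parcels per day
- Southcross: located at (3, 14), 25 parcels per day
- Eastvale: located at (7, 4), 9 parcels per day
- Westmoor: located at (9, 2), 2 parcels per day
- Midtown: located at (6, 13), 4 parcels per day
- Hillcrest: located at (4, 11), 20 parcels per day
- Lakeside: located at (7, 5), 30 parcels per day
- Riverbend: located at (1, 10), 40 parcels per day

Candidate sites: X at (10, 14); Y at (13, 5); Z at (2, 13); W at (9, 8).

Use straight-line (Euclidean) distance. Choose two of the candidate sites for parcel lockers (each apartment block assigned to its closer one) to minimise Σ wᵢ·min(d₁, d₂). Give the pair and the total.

{Z, W}, total 484.3

Evaluate every pair (each demand assigned to the nearer of the two):
  {Z, W}: total = 484.3
  {Y, Z}: total = 581.1
  {X, Z}: total = 706.3
  {X, W}: total = 870.5
  {Y, W}: total = 929.8
  {X, Y}: total = 1036.5
Best pair: {Z, W} with total 484.3.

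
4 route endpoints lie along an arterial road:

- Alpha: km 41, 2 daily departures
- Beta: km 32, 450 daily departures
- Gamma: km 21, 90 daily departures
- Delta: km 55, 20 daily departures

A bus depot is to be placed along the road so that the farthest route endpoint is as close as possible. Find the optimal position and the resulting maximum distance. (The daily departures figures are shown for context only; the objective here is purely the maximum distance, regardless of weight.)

The 1-center on a line is the midpoint of the two extreme points: leftmost at 21, rightmost at 55.
Optimal location = (21 + 55)/2 = 38; maximum distance = (55 − 21)/2 = 17.

location 38, max distance 17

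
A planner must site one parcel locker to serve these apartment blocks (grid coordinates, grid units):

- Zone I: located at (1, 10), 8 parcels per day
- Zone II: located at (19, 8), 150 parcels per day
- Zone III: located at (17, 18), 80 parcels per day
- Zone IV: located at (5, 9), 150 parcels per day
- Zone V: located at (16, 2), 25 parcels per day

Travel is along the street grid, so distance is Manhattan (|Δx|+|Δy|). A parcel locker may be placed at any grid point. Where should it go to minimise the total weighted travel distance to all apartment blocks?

(17, 9)

Manhattan distance separates: Σwᵢ(|x−xᵢ|+|y−yᵢ|) = Σwᵢ|x−xᵢ| + Σwᵢ|y−yᵢ|, so x and y are optimised independently as 1-D weighted medians.
Total weight W = 413; half = 206.5.
x-coordinate, sorted with cumulative weight:
  x=1 (Zone I, w=8) cum 8
  x=5 (Zone IV, w=150) cum 158
  x=16 (Zone V, w=25) cum 183
  x=17 (Zone III, w=80) cum 263  ← median
  x=19 (Zone II, w=150) cum 413
⇒ x* = 17
y-coordinate, sorted with cumulative weight:
  y=2 (Zone V, w=25) cum 25
  y=8 (Zone II, w=150) cum 175
  y=9 (Zone IV, w=150) cum 325  ← median
  y=10 (Zone I, w=8) cum 333
  y=18 (Zone III, w=80) cum 413
⇒ y* = 9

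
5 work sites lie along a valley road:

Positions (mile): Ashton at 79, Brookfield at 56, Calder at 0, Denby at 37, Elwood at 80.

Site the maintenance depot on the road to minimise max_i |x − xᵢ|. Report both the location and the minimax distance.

location 40, max distance 40

The 1-center on a line is the midpoint of the two extreme points: leftmost at 0, rightmost at 80.
Optimal location = (0 + 80)/2 = 40; maximum distance = (80 − 0)/2 = 40.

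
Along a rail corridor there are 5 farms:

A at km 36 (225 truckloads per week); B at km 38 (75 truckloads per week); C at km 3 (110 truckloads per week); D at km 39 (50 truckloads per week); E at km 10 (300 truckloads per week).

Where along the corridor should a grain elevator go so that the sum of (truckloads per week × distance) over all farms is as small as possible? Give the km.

For a sum of weighted absolute distances on a line, the optimum is the weighted median (not the mean). Total weight W = 760; half-weight = 380.
Sort by position and accumulate weight:
  km 3 (C, w=110) → cum 110
  km 10 (E, w=300) → cum 410  ≥ 380 → median here
  km 36 (A, w=225) → cum 635
  km 38 (B, w=75) → cum 710
  km 39 (D, w=50) → cum 760
Optimal location: km 10.

x = 10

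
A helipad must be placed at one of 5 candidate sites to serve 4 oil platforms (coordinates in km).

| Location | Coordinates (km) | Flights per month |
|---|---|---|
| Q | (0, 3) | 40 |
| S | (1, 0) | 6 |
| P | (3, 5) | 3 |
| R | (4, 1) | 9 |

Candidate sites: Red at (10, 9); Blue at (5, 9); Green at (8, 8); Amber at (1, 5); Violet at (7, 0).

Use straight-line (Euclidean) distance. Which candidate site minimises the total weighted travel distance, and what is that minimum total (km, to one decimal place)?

Amber, total 170.4 km

Total weighted distance at each candidate:
  Red (10, 9): total = 657.0
  Blue (5, 9): total = 457.5
  Green (8, 8): total = 531.2
  Amber (1, 5): total = 170.4
  Violet (7, 0): total = 388.3
Minimum is at Amber with total 170.4 km.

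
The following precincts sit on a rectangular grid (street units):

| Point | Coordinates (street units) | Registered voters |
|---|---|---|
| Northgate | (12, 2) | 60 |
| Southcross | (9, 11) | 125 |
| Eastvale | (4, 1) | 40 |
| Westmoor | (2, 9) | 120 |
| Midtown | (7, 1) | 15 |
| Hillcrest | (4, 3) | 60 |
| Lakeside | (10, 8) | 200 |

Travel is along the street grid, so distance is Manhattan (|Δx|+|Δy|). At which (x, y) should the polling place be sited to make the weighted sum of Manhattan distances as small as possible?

(9, 8)

Manhattan distance separates: Σwᵢ(|x−xᵢ|+|y−yᵢ|) = Σwᵢ|x−xᵢ| + Σwᵢ|y−yᵢ|, so x and y are optimised independently as 1-D weighted medians.
Total weight W = 620; half = 310.
x-coordinate, sorted with cumulative weight:
  x=2 (Westmoor, w=120) cum 120
  x=4 (Eastvale, w=40) cum 160
  x=4 (Hillcrest, w=60) cum 220
  x=7 (Midtown, w=15) cum 235
  x=9 (Southcross, w=125) cum 360  ← median
  x=10 (Lakeside, w=200) cum 560
  x=12 (Northgate, w=60) cum 620
⇒ x* = 9
y-coordinate, sorted with cumulative weight:
  y=1 (Eastvale, w=40) cum 40
  y=1 (Midtown, w=15) cum 55
  y=2 (Northgate, w=60) cum 115
  y=3 (Hillcrest, w=60) cum 175
  y=8 (Lakeside, w=200) cum 375  ← median
  y=9 (Westmoor, w=120) cum 495
  y=11 (Southcross, w=125) cum 620
⇒ y* = 8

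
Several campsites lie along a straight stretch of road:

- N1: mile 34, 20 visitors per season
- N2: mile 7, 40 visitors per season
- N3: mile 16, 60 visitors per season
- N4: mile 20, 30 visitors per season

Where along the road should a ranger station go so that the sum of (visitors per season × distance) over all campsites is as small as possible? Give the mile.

For a sum of weighted absolute distances on a line, the optimum is the weighted median (not the mean). Total weight W = 150; half-weight = 75.
Sort by position and accumulate weight:
  mile 7 (N2, w=40) → cum 40
  mile 16 (N3, w=60) → cum 100  ≥ 75 → median here
  mile 20 (N4, w=30) → cum 130
  mile 34 (N1, w=20) → cum 150
Optimal location: mile 16.

x = 16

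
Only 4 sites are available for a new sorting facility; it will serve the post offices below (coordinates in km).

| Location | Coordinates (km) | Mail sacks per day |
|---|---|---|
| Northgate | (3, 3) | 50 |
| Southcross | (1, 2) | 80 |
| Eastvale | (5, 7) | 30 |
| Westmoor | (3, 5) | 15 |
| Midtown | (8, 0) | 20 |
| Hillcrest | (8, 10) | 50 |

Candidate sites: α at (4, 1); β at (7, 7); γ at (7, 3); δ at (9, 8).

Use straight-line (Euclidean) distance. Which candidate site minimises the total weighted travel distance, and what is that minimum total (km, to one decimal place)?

Total weighted distance at each candidate:
  α (4, 1): total = 1184.0
  β (7, 7): total = 1334.3
  γ (7, 3): total = 1304.7
  δ (9, 8): total = 1687.9
Minimum is at α with total 1184.0 km.

α, total 1184.0 km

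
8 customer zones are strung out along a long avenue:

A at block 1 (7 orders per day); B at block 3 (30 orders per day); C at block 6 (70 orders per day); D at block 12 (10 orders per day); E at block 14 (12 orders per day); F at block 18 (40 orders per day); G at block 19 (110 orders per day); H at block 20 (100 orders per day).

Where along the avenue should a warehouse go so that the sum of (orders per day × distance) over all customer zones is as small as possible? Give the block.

x = 19

For a sum of weighted absolute distances on a line, the optimum is the weighted median (not the mean). Total weight W = 379; half-weight = 189.5.
Sort by position and accumulate weight:
  block 1 (A, w=7) → cum 7
  block 3 (B, w=30) → cum 37
  block 6 (C, w=70) → cum 107
  block 12 (D, w=10) → cum 117
  block 14 (E, w=12) → cum 129
  block 18 (F, w=40) → cum 169
  block 19 (G, w=110) → cum 279  ≥ 189.5 → median here
  block 20 (H, w=100) → cum 379
Optimal location: block 19.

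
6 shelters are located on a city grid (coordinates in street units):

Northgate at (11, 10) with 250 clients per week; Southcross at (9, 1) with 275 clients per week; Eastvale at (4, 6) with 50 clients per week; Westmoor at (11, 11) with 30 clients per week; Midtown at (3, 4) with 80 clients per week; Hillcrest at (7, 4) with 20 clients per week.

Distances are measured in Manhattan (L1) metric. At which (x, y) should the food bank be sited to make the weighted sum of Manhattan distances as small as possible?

(9, 4)

Manhattan distance separates: Σwᵢ(|x−xᵢ|+|y−yᵢ|) = Σwᵢ|x−xᵢ| + Σwᵢ|y−yᵢ|, so x and y are optimised independently as 1-D weighted medians.
Total weight W = 705; half = 352.5.
x-coordinate, sorted with cumulative weight:
  x=3 (Midtown, w=80) cum 80
  x=4 (Eastvale, w=50) cum 130
  x=7 (Hillcrest, w=20) cum 150
  x=9 (Southcross, w=275) cum 425  ← median
  x=11 (Northgate, w=250) cum 675
  x=11 (Westmoor, w=30) cum 705
⇒ x* = 9
y-coordinate, sorted with cumulative weight:
  y=1 (Southcross, w=275) cum 275
  y=4 (Midtown, w=80) cum 355  ← median
  y=4 (Hillcrest, w=20) cum 375
  y=6 (Eastvale, w=50) cum 425
  y=10 (Northgate, w=250) cum 675
  y=11 (Westmoor, w=30) cum 705
⇒ y* = 4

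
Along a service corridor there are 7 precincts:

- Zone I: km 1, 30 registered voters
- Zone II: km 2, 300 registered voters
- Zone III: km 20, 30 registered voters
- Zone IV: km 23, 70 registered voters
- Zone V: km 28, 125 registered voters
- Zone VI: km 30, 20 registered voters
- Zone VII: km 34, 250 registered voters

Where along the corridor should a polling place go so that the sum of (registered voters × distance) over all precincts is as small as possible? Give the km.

For a sum of weighted absolute distances on a line, the optimum is the weighted median (not the mean). Total weight W = 825; half-weight = 412.5.
Sort by position and accumulate weight:
  km 1 (Zone I, w=30) → cum 30
  km 2 (Zone II, w=300) → cum 330
  km 20 (Zone III, w=30) → cum 360
  km 23 (Zone IV, w=70) → cum 430  ≥ 412.5 → median here
  km 28 (Zone V, w=125) → cum 555
  km 30 (Zone VI, w=20) → cum 575
  km 34 (Zone VII, w=250) → cum 825
Optimal location: km 23.

x = 23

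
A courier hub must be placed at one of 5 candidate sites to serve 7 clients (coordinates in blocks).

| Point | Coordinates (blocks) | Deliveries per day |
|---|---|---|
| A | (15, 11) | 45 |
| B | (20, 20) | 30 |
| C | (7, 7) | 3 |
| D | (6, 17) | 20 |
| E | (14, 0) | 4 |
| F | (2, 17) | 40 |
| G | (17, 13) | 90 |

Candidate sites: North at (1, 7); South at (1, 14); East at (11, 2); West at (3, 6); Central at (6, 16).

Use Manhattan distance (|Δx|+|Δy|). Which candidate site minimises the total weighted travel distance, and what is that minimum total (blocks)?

Total weighted distance at each candidate:
  North (1, 7): total = 4588
  South (1, 14): total = 3512
  East (11, 2): total = 4332
  West (3, 6): total = 4428
  Central (6, 16): total = 2776
Minimum is at Central with total 2776 blocks.

Central, total 2776 blocks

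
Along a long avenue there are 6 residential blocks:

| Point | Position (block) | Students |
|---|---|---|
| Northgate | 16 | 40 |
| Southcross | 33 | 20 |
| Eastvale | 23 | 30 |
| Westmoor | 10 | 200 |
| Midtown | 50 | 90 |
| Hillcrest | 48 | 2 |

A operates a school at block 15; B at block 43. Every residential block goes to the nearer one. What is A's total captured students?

The indifferent point is the midpoint (15+43)/2 = 29; residential blocks left of it (closer to A at 15) go to A, those right go to B.
  Westmoor at 10 (w=200) → A
  Northgate at 16 (w=40) → A
  Eastvale at 23 (w=30) → A
  Southcross at 33 (w=20) → B
  Hillcrest at 48 (w=2) → B
  Midtown at 50 (w=90) → B
A captures 270; B captures 112.

270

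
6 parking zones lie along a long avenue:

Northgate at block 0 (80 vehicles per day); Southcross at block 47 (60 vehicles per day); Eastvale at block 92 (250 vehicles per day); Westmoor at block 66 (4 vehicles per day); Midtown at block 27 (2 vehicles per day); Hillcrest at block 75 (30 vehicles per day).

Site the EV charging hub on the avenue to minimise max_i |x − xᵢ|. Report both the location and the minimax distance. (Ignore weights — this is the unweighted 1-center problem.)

The 1-center on a line is the midpoint of the two extreme points: leftmost at 0, rightmost at 92.
Optimal location = (0 + 92)/2 = 46; maximum distance = (92 − 0)/2 = 46.

location 46, max distance 46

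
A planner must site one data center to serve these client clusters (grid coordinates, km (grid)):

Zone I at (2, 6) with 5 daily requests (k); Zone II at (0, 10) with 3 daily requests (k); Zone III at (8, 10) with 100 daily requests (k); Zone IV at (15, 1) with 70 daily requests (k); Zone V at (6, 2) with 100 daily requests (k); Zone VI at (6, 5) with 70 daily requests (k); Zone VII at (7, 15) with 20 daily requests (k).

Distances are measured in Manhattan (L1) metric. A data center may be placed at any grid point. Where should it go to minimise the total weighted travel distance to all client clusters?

(7, 5)

Manhattan distance separates: Σwᵢ(|x−xᵢ|+|y−yᵢ|) = Σwᵢ|x−xᵢ| + Σwᵢ|y−yᵢ|, so x and y are optimised independently as 1-D weighted medians.
Total weight W = 368; half = 184.
x-coordinate, sorted with cumulative weight:
  x=0 (Zone II, w=3) cum 3
  x=2 (Zone I, w=5) cum 8
  x=6 (Zone V, w=100) cum 108
  x=6 (Zone VI, w=70) cum 178
  x=7 (Zone VII, w=20) cum 198  ← median
  x=8 (Zone III, w=100) cum 298
  x=15 (Zone IV, w=70) cum 368
⇒ x* = 7
y-coordinate, sorted with cumulative weight:
  y=1 (Zone IV, w=70) cum 70
  y=2 (Zone V, w=100) cum 170
  y=5 (Zone VI, w=70) cum 240  ← median
  y=6 (Zone I, w=5) cum 245
  y=10 (Zone II, w=3) cum 248
  y=10 (Zone III, w=100) cum 348
  y=15 (Zone VII, w=20) cum 368
⇒ y* = 5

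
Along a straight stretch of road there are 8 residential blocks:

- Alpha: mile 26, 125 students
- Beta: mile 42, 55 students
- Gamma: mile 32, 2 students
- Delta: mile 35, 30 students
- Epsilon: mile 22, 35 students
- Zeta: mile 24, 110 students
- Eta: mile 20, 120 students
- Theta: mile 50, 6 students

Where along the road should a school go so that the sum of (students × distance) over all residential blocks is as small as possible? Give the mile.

x = 24

For a sum of weighted absolute distances on a line, the optimum is the weighted median (not the mean). Total weight W = 483; half-weight = 241.5.
Sort by position and accumulate weight:
  mile 20 (Eta, w=120) → cum 120
  mile 22 (Epsilon, w=35) → cum 155
  mile 24 (Zeta, w=110) → cum 265  ≥ 241.5 → median here
  mile 26 (Alpha, w=125) → cum 390
  mile 32 (Gamma, w=2) → cum 392
  mile 35 (Delta, w=30) → cum 422
  mile 42 (Beta, w=55) → cum 477
  mile 50 (Theta, w=6) → cum 483
Optimal location: mile 24.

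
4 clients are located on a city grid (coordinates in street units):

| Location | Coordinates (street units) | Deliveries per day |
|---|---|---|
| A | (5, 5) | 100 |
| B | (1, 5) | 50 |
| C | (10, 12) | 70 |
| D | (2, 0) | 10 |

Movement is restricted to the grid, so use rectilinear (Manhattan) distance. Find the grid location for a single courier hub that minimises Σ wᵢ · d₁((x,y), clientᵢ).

Manhattan distance separates: Σwᵢ(|x−xᵢ|+|y−yᵢ|) = Σwᵢ|x−xᵢ| + Σwᵢ|y−yᵢ|, so x and y are optimised independently as 1-D weighted medians.
Total weight W = 230; half = 115.
x-coordinate, sorted with cumulative weight:
  x=1 (B, w=50) cum 50
  x=2 (D, w=10) cum 60
  x=5 (A, w=100) cum 160  ← median
  x=10 (C, w=70) cum 230
⇒ x* = 5
y-coordinate, sorted with cumulative weight:
  y=0 (D, w=10) cum 10
  y=5 (A, w=100) cum 110
  y=5 (B, w=50) cum 160  ← median
  y=12 (C, w=70) cum 230
⇒ y* = 5

(5, 5)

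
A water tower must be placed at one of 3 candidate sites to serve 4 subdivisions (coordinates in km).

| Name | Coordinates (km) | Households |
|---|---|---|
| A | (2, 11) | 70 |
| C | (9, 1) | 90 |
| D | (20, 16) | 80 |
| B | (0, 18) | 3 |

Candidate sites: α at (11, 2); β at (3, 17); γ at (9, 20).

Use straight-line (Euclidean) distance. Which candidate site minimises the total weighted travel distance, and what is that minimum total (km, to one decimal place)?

Total weighted distance at each candidate:
  α (11, 2): total = 2481.9
  β (3, 17): total = 3335.6
  γ (9, 20): total = 3472.2
Minimum is at α with total 2481.9 km.

α, total 2481.9 km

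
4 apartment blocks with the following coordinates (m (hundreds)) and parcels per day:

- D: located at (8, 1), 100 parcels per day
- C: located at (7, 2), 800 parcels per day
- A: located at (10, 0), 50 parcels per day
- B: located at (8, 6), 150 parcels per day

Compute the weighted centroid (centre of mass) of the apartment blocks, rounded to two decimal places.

The minimiser of Σwᵢ‖p−pᵢ‖² is the weighted centroid p* = (Σwᵢpᵢ)/(Σwᵢ).
Σwᵢ = 1100.
Σwᵢxᵢ = 100·8 + 800·7 + 50·10 + 150·8 = 8100.
Σwᵢyᵢ = 100·1 + 800·2 + 50·0 + 150·6 = 2600.
x* = 8100/1100 = 7.36, y* = 2600/1100 = 2.36.

(7.36, 2.36)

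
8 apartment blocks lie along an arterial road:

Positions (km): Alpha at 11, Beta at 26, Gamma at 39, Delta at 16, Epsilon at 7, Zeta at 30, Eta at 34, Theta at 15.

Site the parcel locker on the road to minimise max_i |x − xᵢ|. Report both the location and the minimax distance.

The 1-center on a line is the midpoint of the two extreme points: leftmost at 7, rightmost at 39.
Optimal location = (7 + 39)/2 = 23; maximum distance = (39 − 7)/2 = 16.

location 23, max distance 16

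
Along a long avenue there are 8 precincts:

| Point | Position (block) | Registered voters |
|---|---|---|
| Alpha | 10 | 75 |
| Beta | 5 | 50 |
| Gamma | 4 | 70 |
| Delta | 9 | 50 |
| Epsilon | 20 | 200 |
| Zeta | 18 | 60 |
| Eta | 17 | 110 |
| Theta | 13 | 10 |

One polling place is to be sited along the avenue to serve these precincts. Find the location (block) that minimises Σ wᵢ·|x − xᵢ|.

For a sum of weighted absolute distances on a line, the optimum is the weighted median (not the mean). Total weight W = 625; half-weight = 312.5.
Sort by position and accumulate weight:
  block 4 (Gamma, w=70) → cum 70
  block 5 (Beta, w=50) → cum 120
  block 9 (Delta, w=50) → cum 170
  block 10 (Alpha, w=75) → cum 245
  block 13 (Theta, w=10) → cum 255
  block 17 (Eta, w=110) → cum 365  ≥ 312.5 → median here
  block 18 (Zeta, w=60) → cum 425
  block 20 (Epsilon, w=200) → cum 625
Optimal location: block 17.

x = 17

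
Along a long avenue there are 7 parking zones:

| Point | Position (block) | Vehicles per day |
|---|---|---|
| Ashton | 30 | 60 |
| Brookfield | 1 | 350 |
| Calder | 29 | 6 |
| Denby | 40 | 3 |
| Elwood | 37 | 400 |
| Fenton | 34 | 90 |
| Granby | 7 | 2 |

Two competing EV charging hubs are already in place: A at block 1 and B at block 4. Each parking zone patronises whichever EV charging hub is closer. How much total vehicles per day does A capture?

The indifferent point is the midpoint (1+4)/2 = 2.5; parking zones left of it (closer to A at 1) go to A, those right go to B.
  Brookfield at 1 (w=350) → A
  Granby at 7 (w=2) → B
  Calder at 29 (w=6) → B
  Ashton at 30 (w=60) → B
  Fenton at 34 (w=90) → B
  Elwood at 37 (w=400) → B
  Denby at 40 (w=3) → B
A captures 350; B captures 561.

350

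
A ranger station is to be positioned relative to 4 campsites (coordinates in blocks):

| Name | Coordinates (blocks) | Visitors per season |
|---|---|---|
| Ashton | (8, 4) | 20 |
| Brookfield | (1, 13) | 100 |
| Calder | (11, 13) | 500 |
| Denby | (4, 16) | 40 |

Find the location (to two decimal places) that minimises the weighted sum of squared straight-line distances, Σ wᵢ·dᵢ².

(8.97, 12.91)

The minimiser of Σwᵢ‖p−pᵢ‖² is the weighted centroid p* = (Σwᵢpᵢ)/(Σwᵢ).
Σwᵢ = 660.
Σwᵢxᵢ = 20·8 + 100·1 + 500·11 + 40·4 = 5920.
Σwᵢyᵢ = 20·4 + 100·13 + 500·13 + 40·16 = 8520.
x* = 5920/660 = 8.97, y* = 8520/660 = 12.91.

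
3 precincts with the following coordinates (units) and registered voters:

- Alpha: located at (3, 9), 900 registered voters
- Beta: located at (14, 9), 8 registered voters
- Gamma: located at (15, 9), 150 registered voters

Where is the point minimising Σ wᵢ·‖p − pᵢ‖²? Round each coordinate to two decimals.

The minimiser of Σwᵢ‖p−pᵢ‖² is the weighted centroid p* = (Σwᵢpᵢ)/(Σwᵢ).
Σwᵢ = 1058.
Σwᵢxᵢ = 900·3 + 8·14 + 150·15 = 5062.
Σwᵢyᵢ = 900·9 + 8·9 + 150·9 = 9522.
x* = 5062/1058 = 4.78, y* = 9522/1058 = 9.00.

(4.78, 9.00)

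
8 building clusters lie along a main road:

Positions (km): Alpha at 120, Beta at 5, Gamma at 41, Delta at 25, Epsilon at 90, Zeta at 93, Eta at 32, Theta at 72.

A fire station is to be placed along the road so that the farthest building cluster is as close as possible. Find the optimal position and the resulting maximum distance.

The 1-center on a line is the midpoint of the two extreme points: leftmost at 5, rightmost at 120.
Optimal location = (5 + 120)/2 = 62.5; maximum distance = (120 − 5)/2 = 57.5.

location 62.5, max distance 57.5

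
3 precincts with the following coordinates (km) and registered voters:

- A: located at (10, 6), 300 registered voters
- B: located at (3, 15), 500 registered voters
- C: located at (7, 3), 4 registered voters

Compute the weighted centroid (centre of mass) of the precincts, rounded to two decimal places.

The minimiser of Σwᵢ‖p−pᵢ‖² is the weighted centroid p* = (Σwᵢpᵢ)/(Σwᵢ).
Σwᵢ = 804.
Σwᵢxᵢ = 300·10 + 500·3 + 4·7 = 4528.
Σwᵢyᵢ = 300·6 + 500·15 + 4·3 = 9312.
x* = 4528/804 = 5.63, y* = 9312/804 = 11.58.

(5.63, 11.58)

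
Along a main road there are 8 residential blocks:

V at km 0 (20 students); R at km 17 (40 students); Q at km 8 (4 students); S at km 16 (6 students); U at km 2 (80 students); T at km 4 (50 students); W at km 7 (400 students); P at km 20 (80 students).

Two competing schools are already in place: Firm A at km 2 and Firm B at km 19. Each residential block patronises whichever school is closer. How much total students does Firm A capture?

554

The indifferent point is the midpoint (2+19)/2 = 10.5; residential blocks left of it (closer to Firm A at 2) go to Firm A, those right go to Firm B.
  V at 0 (w=20) → Firm A
  U at 2 (w=80) → Firm A
  T at 4 (w=50) → Firm A
  W at 7 (w=400) → Firm A
  Q at 8 (w=4) → Firm A
  S at 16 (w=6) → Firm B
  R at 17 (w=40) → Firm B
  P at 20 (w=80) → Firm B
Firm A captures 554; Firm B captures 126.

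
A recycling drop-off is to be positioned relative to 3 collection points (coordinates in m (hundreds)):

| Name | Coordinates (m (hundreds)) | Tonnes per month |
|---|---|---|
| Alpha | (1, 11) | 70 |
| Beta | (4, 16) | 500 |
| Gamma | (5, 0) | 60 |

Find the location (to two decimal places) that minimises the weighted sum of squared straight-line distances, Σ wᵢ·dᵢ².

(3.76, 13.92)

The minimiser of Σwᵢ‖p−pᵢ‖² is the weighted centroid p* = (Σwᵢpᵢ)/(Σwᵢ).
Σwᵢ = 630.
Σwᵢxᵢ = 70·1 + 500·4 + 60·5 = 2370.
Σwᵢyᵢ = 70·11 + 500·16 + 60·0 = 8770.
x* = 2370/630 = 3.76, y* = 8770/630 = 13.92.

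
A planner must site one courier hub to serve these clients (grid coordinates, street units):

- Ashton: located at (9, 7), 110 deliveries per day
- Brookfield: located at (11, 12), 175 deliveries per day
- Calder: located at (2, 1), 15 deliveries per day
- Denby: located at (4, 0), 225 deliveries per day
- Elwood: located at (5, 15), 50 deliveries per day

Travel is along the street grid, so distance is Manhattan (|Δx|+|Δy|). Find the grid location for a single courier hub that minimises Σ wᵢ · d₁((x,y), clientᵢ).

Manhattan distance separates: Σwᵢ(|x−xᵢ|+|y−yᵢ|) = Σwᵢ|x−xᵢ| + Σwᵢ|y−yᵢ|, so x and y are optimised independently as 1-D weighted medians.
Total weight W = 575; half = 287.5.
x-coordinate, sorted with cumulative weight:
  x=2 (Calder, w=15) cum 15
  x=4 (Denby, w=225) cum 240
  x=5 (Elwood, w=50) cum 290  ← median
  x=9 (Ashton, w=110) cum 400
  x=11 (Brookfield, w=175) cum 575
⇒ x* = 5
y-coordinate, sorted with cumulative weight:
  y=0 (Denby, w=225) cum 225
  y=1 (Calder, w=15) cum 240
  y=7 (Ashton, w=110) cum 350  ← median
  y=12 (Brookfield, w=175) cum 525
  y=15 (Elwood, w=50) cum 575
⇒ y* = 7

(5, 7)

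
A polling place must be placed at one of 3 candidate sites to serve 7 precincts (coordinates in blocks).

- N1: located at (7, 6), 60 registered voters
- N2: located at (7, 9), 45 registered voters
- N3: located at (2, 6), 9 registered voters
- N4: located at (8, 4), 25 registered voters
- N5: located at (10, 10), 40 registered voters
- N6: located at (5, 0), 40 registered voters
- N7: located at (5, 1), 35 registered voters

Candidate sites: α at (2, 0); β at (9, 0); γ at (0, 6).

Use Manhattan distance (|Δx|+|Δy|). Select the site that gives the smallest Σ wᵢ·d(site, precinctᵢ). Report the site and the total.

Total weighted distance at each candidate:
  α (2, 0): total = 2574
  β (9, 0): total = 1992
  γ (0, 6): total = 2488
Minimum is at β with total 1992 blocks.

β, total 1992 blocks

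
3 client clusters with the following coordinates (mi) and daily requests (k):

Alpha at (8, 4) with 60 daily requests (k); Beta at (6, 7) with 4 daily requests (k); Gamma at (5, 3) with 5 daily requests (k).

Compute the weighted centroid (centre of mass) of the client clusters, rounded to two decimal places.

The minimiser of Σwᵢ‖p−pᵢ‖² is the weighted centroid p* = (Σwᵢpᵢ)/(Σwᵢ).
Σwᵢ = 69.
Σwᵢxᵢ = 60·8 + 4·6 + 5·5 = 529.
Σwᵢyᵢ = 60·4 + 4·7 + 5·3 = 283.
x* = 529/69 = 7.67, y* = 283/69 = 4.10.

(7.67, 4.10)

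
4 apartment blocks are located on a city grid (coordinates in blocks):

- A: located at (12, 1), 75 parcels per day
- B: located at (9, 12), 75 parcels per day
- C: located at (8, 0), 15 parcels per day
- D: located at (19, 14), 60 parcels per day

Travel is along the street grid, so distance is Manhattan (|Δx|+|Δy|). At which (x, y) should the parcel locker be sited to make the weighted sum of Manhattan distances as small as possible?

(12, 12)

Manhattan distance separates: Σwᵢ(|x−xᵢ|+|y−yᵢ|) = Σwᵢ|x−xᵢ| + Σwᵢ|y−yᵢ|, so x and y are optimised independently as 1-D weighted medians.
Total weight W = 225; half = 112.5.
x-coordinate, sorted with cumulative weight:
  x=8 (C, w=15) cum 15
  x=9 (B, w=75) cum 90
  x=12 (A, w=75) cum 165  ← median
  x=19 (D, w=60) cum 225
⇒ x* = 12
y-coordinate, sorted with cumulative weight:
  y=0 (C, w=15) cum 15
  y=1 (A, w=75) cum 90
  y=12 (B, w=75) cum 165  ← median
  y=14 (D, w=60) cum 225
⇒ y* = 12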